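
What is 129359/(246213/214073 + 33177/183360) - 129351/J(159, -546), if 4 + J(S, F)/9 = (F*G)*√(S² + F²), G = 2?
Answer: 489535754855075850673595521/5037212140975501768848 + 11770941*√35933/96409820048 ≈ 97184.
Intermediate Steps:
J(S, F) = -36 + 18*F*√(F² + S²) (J(S, F) = -36 + 9*((F*2)*√(S² + F²)) = -36 + 9*((2*F)*√(F² + S²)) = -36 + 9*(2*F*√(F² + S²)) = -36 + 18*F*√(F² + S²))
129359/(246213/214073 + 33177/183360) - 129351/J(159, -546) = 129359/(246213/214073 + 33177/183360) - 129351/(-36 + 18*(-546)*√((-546)² + 159²)) = 129359/(246213*(1/214073) + 33177*(1/183360)) - 129351/(-36 + 18*(-546)*√(298116 + 25281)) = 129359/(246213/214073 + 11059/61120) - 129351/(-36 + 18*(-546)*√323397) = 129359/(17415971867/13084141760) - 129351/(-36 + 18*(-546)*(3*√35933)) = 129359*(13084141760/17415971867) - 129351/(-36 - 29484*√35933) = 1692551493931840/17415971867 - 129351/(-36 - 29484*√35933)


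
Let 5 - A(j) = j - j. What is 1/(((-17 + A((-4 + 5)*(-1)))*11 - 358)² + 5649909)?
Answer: 1/5890009 ≈ 1.6978e-7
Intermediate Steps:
A(j) = 5 (A(j) = 5 - (j - j) = 5 - 1*0 = 5 + 0 = 5)
1/(((-17 + A((-4 + 5)*(-1)))*11 - 358)² + 5649909) = 1/(((-17 + 5)*11 - 358)² + 5649909) = 1/((-12*11 - 358)² + 5649909) = 1/((-132 - 358)² + 5649909) = 1/((-490)² + 5649909) = 1/(240100 + 5649909) = 1/5890009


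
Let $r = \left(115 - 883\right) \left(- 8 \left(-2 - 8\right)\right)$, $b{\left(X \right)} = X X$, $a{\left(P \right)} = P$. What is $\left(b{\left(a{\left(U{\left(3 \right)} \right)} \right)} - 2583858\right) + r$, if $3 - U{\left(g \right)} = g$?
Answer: $-2645298$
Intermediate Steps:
$U{\left(g \right)} = 3 - g$
$b{\left(X \right)} = X^{2}$
$r = -61440$ ($r = - 768 \left(\left(-8\right) \left(-10\right)\right) = \left(-768\right) 80 = -61440$)
$\left(b{\left(a{\left(U{\left(3 \right)} \right)} \right)} - 2583858\right) + r = \left(\left(3 - 3\right)^{2} - 2583858\right) - 61440 = \left(0^{2} - 2583858\right) - 61440 = \left(0 - 2583858\right) - 61440 = -2583858 - 61440 = -2645298$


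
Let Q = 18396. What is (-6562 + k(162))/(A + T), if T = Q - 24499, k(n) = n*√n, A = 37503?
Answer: -3281/15700 + 729*√2/15700 ≈ -0.14331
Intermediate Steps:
k(n) = n^(3/2)
T = -6103 (T = 18396 - 24499 = -6103)
(-6562 + k(162))/(A + T) = (-6562 + 162^(3/2))/(37503 - 6103) = (-6562 + 1458*√2)/31400 = (-6562 + 1458*√2)*(1/31400) = -3281/15700 + 729*√2/15700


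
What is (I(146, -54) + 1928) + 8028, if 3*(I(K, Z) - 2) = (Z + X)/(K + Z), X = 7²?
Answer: 2748403/276 ≈ 9958.0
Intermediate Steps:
X = 49
I(K, Z) = 2 + (49 + Z)/(3*(K + Z)) (I(K, Z) = 2 + ((Z + 49)/(K + Z))/3 = 2 + ((49 + Z)/(K + Z))/3 = 2 + (49 + Z)/(3*(K + Z)))
(I(146, -54) + 1928) + 8028 = ((49 + 6*146 + 7*(-54))/(3*(146 - 54)) + 1928) + 8028 = ((⅓)*(49 + 876 - 378)/92 + 1928) + 8028 = ((⅓)*(1/92)*547 + 1928) + 8028 = (547/276 + 1928) + 8028 = 532675/276 + 8028 = 2748403/276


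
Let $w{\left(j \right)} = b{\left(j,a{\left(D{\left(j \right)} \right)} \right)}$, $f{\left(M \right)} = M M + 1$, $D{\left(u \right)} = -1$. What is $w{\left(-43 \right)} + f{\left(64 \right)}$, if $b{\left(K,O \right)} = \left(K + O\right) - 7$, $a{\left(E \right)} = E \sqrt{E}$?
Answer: $4047 - i \approx 4047.0 - 1.0 i$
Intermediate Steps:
$a{\left(E \right)} = E^{\frac{3}{2}}$
$b{\left(K,O \right)} = -7 + K + O$
$f{\left(M \right)} = 1 + M^{2}$ ($f{\left(M \right)} = M^{2} + 1 = 1 + M^{2}$)
$w{\left(j \right)} = -7 + j - i$ ($w{\left(j \right)} = -7 + j + \left(-1\right)^{\frac{3}{2}} = -7 + j - i$)
$w{\left(-43 \right)} + f{\left(64 \right)} = \left(-7 - 43 - i\right) + \left(1 + 64^{2}\right) = \left(-50 - i\right) + \left(1 + 4096\right) = \left(-50 - i\right) + 4097 = 4047 - i$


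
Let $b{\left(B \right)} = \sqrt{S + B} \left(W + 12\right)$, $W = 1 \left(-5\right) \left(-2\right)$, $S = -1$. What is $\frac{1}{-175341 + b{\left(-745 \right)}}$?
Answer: $- \frac{175341}{30744827345} - \frac{22 i \sqrt{746}}{30744827345} \approx -5.7031 \cdot 10^{-6} - 1.9544 \cdot 10^{-8} i$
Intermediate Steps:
$W = 10$ ($W = \left(-5\right) \left(-2\right) = 10$)
$b{\left(B \right)} = 22 \sqrt{-1 + B}$ ($b{\left(B \right)} = \sqrt{-1 + B} \left(10 + 12\right) = \sqrt{-1 + B} 22 = 22 \sqrt{-1 + B}$)
$\frac{1}{-175341 + b{\left(-745 \right)}} = \frac{1}{-175341 + 22 \sqrt{-1 - 745}} = \frac{1}{-175341 + 22 \sqrt{-746}} = \frac{1}{-175341 + 22 i \sqrt{746}}$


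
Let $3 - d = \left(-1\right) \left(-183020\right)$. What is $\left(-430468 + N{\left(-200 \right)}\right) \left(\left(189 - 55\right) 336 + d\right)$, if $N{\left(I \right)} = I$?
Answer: $59429169324$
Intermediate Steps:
$d = -183017$ ($d = 3 - \left(-1\right) \left(-183020\right) = 3 - 183020 = -183017$)
$\left(-430468 + N{\left(-200 \right)}\right) \left(\left(189 - 55\right) 336 + d\right) = \left(-430468 - 200\right) \left(\left(189 - 55\right) 336 - 183017\right) = - 430668 \left(134 \cdot 336 - 183017\right) = - 430668 \left(45024 - 183017\right) = \left(-430668\right) \left(-137993\right) = 59429169324$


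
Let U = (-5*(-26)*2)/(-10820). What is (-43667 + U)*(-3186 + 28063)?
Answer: -587690765220/541 ≈ -1.0863e+9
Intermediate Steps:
U = -13/541 (U = (130*2)*(-1/10820) = 260*(-1/10820) = -13/541 ≈ -0.024030)
(-43667 + U)*(-3186 + 28063) = (-43667 - 13/541)*(-3186 + 28063) = -23623860/541*24877 = -587690765220/541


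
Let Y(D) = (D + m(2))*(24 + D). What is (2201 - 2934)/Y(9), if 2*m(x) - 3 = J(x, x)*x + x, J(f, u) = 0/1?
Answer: -1466/759 ≈ -1.9315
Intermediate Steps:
J(f, u) = 0 (J(f, u) = 0*1 = 0)
m(x) = 3/2 + x/2 (m(x) = 3/2 + (0*x + x)/2 = 3/2 + (0 + x)/2 = 3/2 + x/2)
Y(D) = (24 + D)*(5/2 + D) (Y(D) = (D + (3/2 + (½)*2))*(24 + D) = (D + (3/2 + 1))*(24 + D) = (D + 5/2)*(24 + D) = (5/2 + D)*(24 + D) = (24 + D)*(5/2 + D))
(2201 - 2934)/Y(9) = (2201 - 2934)/(60 + 9² + (53/2)*9) = -733/(60 + 81 + 477/2) = -733/759/2 = -733*2/759 = -1466/759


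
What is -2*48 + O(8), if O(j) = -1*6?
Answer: -102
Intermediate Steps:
O(j) = -6
-2*48 + O(8) = -2*48 - 6 = -96 - 6 = -102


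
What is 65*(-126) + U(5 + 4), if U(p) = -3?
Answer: -8193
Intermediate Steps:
65*(-126) + U(5 + 4) = 65*(-126) - 3 = -8190 - 3 = -8193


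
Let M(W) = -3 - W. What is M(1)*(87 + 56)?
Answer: -572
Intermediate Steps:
M(1)*(87 + 56) = (-3 - 1*1)*(87 + 56) = (-3 - 1)*143 = -4*143 = -572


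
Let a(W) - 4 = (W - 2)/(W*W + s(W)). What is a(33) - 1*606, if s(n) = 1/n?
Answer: -21633653/35938 ≈ -601.97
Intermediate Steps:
s(n) = 1/n
a(W) = 4 + (-2 + W)/(1/W + W²) (a(W) = 4 + (W - 2)/(W*W + 1/W) = 4 + (-2 + W)/(W² + 1/W) = 4 + (-2 + W)/(1/W + W²))
a(33) - 1*606 = (4 + 33*(-2 + 33 + 4*33²))/(1 + 33³) - 1*606 = (4 + 33*(-2 + 33 + 4*1089))/(1 + 35937) - 606 = (4 + 33*(-2 + 33 + 4356))/35938 - 606 = (4 + 33*4387)/35938 - 606 = (4 + 144771)/35938 - 606 = (1/35938)*144775 - 606 = 144775/35938 - 606 = -21633653/35938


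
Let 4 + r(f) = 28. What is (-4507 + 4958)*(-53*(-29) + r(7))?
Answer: 704011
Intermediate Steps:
r(f) = 24 (r(f) = -4 + 28 = 24)
(-4507 + 4958)*(-53*(-29) + r(7)) = (-4507 + 4958)*(-53*(-29) + 24) = 451*(1537 + 24) = 451*1561 = 704011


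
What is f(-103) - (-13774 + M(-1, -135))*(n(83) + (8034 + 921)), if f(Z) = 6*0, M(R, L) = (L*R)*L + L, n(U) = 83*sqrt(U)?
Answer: 287759970 + 2667122*sqrt(83) ≈ 3.1206e+8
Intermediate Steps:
M(R, L) = L + R*L**2 (M(R, L) = R*L**2 + L = L + R*L**2)
f(Z) = 0
f(-103) - (-13774 + M(-1, -135))*(n(83) + (8034 + 921)) = 0 - (-13774 - 135*(1 - 135*(-1)))*(83*sqrt(83) + (8034 + 921)) = 0 - (-13774 - 135*(1 + 135))*(83*sqrt(83) + 8955) = 0 - (-13774 - 135*136)*(8955 + 83*sqrt(83)) = 0 - (-13774 - 18360)*(8955 + 83*sqrt(83)) = 0 - (-32134)*(8955 + 83*sqrt(83)) = 0 - (-287759970 - 2667122*sqrt(83)) = 0 + (287759970 + 2667122*sqrt(83)) = 287759970 + 2667122*sqrt(83)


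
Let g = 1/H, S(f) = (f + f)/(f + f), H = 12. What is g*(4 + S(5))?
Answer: 5/12 ≈ 0.41667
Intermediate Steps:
S(f) = 1 (S(f) = (2*f)/((2*f)) = (2*f)*(1/(2*f)) = 1)
g = 1/12 ≈ 0.083333
g*(4 + S(5)) = (4 + 1)/12 = (1/12)*5 = 5/12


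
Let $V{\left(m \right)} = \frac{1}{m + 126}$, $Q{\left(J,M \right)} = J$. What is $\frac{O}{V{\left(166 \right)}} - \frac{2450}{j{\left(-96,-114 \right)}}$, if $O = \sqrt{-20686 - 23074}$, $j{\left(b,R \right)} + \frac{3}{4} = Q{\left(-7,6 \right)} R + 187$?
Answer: $- \frac{9800}{3937} + 1168 i \sqrt{2735} \approx -2.4892 + 61083.0 i$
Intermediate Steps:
$V{\left(m \right)} = \frac{1}{126 + m}$
$j{\left(b,R \right)} = \frac{745}{4} - 7 R$ ($j{\left(b,R \right)} = - \frac{3}{4} - \left(-187 + 7 R\right) = \frac{745}{4} - 7 R$)
$O = 4 i \sqrt{2735}$ ($O = \sqrt{-43760} = 4 i \sqrt{2735} \approx 209.19 i$)
$\frac{O}{V{\left(166 \right)}} - \frac{2450}{j{\left(-96,-114 \right)}} = \frac{4 i \sqrt{2735}}{\frac{1}{126 + 166}} - \frac{2450}{\frac{745}{4} - -798} = \frac{4 i \sqrt{2735}}{\frac{1}{292}} - \frac{2450}{\frac{745}{4} + 798} = 4 i \sqrt{2735} \frac{1}{\frac{1}{292}} - \frac{2450}{\frac{3937}{4}} = 4 i \sqrt{2735} \cdot 292 - \frac{9800}{3937} = 1168 i \sqrt{2735} - \frac{9800}{3937} = - \frac{9800}{3937} + 1168 i \sqrt{2735}$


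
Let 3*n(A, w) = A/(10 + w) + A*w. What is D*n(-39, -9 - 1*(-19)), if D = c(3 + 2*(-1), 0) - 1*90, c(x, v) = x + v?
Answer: 232557/20 ≈ 11628.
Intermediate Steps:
c(x, v) = v + x
n(A, w) = A*w/3 + A/(3*(10 + w)) (n(A, w) = (A/(10 + w) + A*w)/3 = (A*w + A/(10 + w))/3 = A*w/3 + A/(3*(10 + w)))
D = -89 (D = (0 + (3 + 2*(-1))) - 1*90 = (0 + (3 - 2)) - 90 = (0 + 1) - 90 = 1 - 90 = -89)
D*n(-39, -9 - 1*(-19)) = -89*(-39)*(1 + (-9 - 1*(-19))² + 10*(-9 - 1*(-19)))/(3*(10 + (-9 - 1*(-19)))) = -89*(-39)*(1 + (-9 + 19)² + 10*(-9 + 19))/(3*(10 + (-9 + 19))) = -89*(-39)*(1 + 10² + 10*10)/(3*(10 + 10)) = -89*(-39)*(1 + 100 + 100)/(3*20) = -89*(-39)*201/(3*20) = -89*(-2613/20) = 232557/20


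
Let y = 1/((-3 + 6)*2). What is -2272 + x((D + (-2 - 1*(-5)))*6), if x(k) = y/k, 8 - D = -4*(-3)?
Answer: -81793/36 ≈ -2272.0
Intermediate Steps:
y = 1/6 (y = 1/(3*2) = 1/6 ≈ 0.16667)
D = -4 (D = 8 - (-4)*(-3) = 8 - 1*12 = 8 - 12 = -4)
x(k) = 1/(6*k)
-2272 + x((D + (-2 - 1*(-5)))*6) = -2272 + 1/(6*(((-4 + (-2 - 1*(-5)))*6))) = -2272 + 1/(6*(((-4 + (-2 + 5))*6))) = -2272 + 1/(6*(((-4 + 3)*6))) = -2272 + 1/(6*((-1*6))) = -2272 + (1/6)/(-6) = -2272 + (1/6)*(-1/6) = -2272 - 1/36 = -81793/36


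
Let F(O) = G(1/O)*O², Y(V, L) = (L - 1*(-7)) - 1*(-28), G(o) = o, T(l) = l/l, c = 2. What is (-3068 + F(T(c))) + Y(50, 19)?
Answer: -3013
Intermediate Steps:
T(l) = 1
Y(V, L) = 35 + L (Y(V, L) = (L + 7) + 28 = (7 + L) + 28 = 35 + L)
F(O) = O (F(O) = O²/O = O)
(-3068 + F(T(c))) + Y(50, 19) = (-3068 + 1) + (35 + 19) = -3067 + 54 = -3013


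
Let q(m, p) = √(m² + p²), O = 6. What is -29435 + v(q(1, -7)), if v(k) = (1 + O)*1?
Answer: -29428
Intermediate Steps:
v(k) = 7 (v(k) = (1 + 6)*1 = 7*1 = 7)
-29435 + v(q(1, -7)) = -29435 + 7 = -29428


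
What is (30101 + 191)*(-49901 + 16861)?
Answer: -1000847680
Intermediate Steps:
(30101 + 191)*(-49901 + 16861) = 30292*(-33040) = -1000847680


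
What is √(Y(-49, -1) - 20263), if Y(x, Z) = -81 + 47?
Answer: I*√20297 ≈ 142.47*I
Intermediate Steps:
Y(x, Z) = -34
√(Y(-49, -1) - 20263) = √(-34 - 20263) = √(-20297) = I*√20297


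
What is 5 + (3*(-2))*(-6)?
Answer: 41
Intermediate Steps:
5 + (3*(-2))*(-6) = 5 - 6*(-6) = 5 + 36 = 41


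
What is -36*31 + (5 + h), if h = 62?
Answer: -1049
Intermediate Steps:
-36*31 + (5 + h) = -36*31 + (5 + 62) = -1116 + 67 = -1049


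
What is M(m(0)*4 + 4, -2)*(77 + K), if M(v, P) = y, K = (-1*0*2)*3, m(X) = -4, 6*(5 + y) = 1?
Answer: -2233/6 ≈ -372.17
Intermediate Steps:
y = -29/6 (y = -5 + (⅙)*1 = -5 + ⅙ = -29/6 ≈ -4.8333)
K = 0 (K = (0*2)*3 = 0*3 = 0)
M(v, P) = -29/6
M(m(0)*4 + 4, -2)*(77 + K) = -29*(77 + 0)/6 = -29/6*77 = -2233/6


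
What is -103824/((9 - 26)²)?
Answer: -103824/289 ≈ -359.25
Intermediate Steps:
-103824/((9 - 26)²) = -103824/((-17)²) = -103824/289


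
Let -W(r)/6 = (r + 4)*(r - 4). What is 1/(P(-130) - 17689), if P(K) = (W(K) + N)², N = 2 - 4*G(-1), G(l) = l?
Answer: 1/10261267115 ≈ 9.7454e-11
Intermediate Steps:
W(r) = -6*(-4 + r)*(4 + r) (W(r) = -6*(r + 4)*(r - 4) = -6*(4 + r)*(-4 + r) = -6*(-4 + r)*(4 + r))
N = 6 (N = 2 - 4*(-1) = 2 + 4 = 6)
P(K) = (102 - 6*K²)² (P(K) = ((96 - 6*K²) + 6)² = (102 - 6*K²)²)
1/(P(-130) - 17689) = 1/(36*(-17 + (-130)²)² - 17689) = 1/(36*(-17 + 16900)² - 17689) = 1/(36*16883² - 17689) = 1/(36*285035689 - 17689) = 1/(10261284804 - 17689) = 1/10261267115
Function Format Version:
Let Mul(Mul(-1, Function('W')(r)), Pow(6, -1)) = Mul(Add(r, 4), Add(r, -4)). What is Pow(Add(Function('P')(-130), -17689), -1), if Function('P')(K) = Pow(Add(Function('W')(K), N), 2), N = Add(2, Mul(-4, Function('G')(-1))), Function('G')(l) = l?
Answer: Rational(1, 10261267115) ≈ 9.7454e-11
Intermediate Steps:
Function('W')(r) = Mul(-6, Add(-4, r), Add(4, r)) (Function('W')(r) = Mul(-6, Mul(Add(r, 4), Add(r, -4))) = Mul(-6, Mul(Add(4, r), Add(-4, r))) = Mul(-6, Mul(Add(-4, r), Add(4, r))) = Mul(-6, Add(-4, r), Add(4, r)))
N = 6 (N = Add(2, Mul(-4, -1)) = Add(2, 4) = 6)
Function('P')(K) = Pow(Add(102, Mul(-6, Pow(K, 2))), 2) (Function('P')(K) = Pow(Add(Add(96, Mul(-6, Pow(K, 2))), 6), 2) = Pow(Add(102, Mul(-6, Pow(K, 2))), 2))
Pow(Add(Function('P')(-130), -17689), -1) = Pow(Add(Mul(36, Pow(Add(-17, Pow(-130, 2)), 2)), -17689), -1) = Pow(Add(Mul(36, Pow(Add(-17, 16900), 2)), -17689), -1) = Pow(Add(Mul(36, Pow(16883, 2)), -17689), -1) = Pow(Add(Mul(36, 285035689), -17689), -1) = Pow(Add(10261284804, -17689), -1) = Pow(10261267115, -1) = Rational(1, 10261267115)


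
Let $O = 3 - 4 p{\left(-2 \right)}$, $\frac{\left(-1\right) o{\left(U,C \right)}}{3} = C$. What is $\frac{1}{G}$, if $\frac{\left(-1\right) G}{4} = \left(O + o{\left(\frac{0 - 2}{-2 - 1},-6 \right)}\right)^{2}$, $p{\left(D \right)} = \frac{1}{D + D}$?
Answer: $- \frac{1}{1936} \approx -0.00051653$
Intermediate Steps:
$p{\left(D \right)} = \frac{1}{2 D}$
$o{\left(U,C \right)} = - 3 C$
$O = 4$ ($O = 3 - 4 \frac{1}{2 \left(-2\right)} = 3 - 4 \cdot \frac{1}{2} \left(- \frac{1}{2}\right) = 3 - -1 = 3 + 1 = 4$)
$G = -1936$ ($G = - 4 \left(4 - -18\right)^{2} = - 4 \left(4 + 18\right)^{2} = - 4 \cdot 22^{2} = \left(-4\right) 484 = -1936$)
$\frac{1}{G} = \frac{1}{-1936} = - \frac{1}{1936}$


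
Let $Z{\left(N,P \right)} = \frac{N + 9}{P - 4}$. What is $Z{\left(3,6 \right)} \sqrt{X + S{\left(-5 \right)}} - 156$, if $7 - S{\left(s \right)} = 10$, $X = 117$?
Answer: $-156 + 6 \sqrt{114} \approx -91.938$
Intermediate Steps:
$S{\left(s \right)} = -3$ ($S{\left(s \right)} = 7 - 10 = -3$)
$Z{\left(N,P \right)} = \frac{9 + N}{-4 + P}$
$Z{\left(3,6 \right)} \sqrt{X + S{\left(-5 \right)}} - 156 = \frac{9 + 3}{-4 + 6} \sqrt{117 - 3} - 156 = \frac{1}{2} \cdot 12 \sqrt{114} - 156 = 6 \sqrt{114} - 156 = -156 + 6 \sqrt{114}$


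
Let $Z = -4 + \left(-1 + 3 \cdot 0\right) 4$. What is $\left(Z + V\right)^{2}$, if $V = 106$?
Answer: $9604$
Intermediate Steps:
$Z = -8$ ($Z = -4 + \left(-1 + 0\right) 4 = -4 - 4 = -8$)
$\left(Z + V\right)^{2} = \left(-8 + 106\right)^{2} = 98^{2} = 9604$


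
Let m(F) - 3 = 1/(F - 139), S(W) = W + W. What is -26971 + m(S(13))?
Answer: -3047385/113 ≈ -26968.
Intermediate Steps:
S(W) = 2*W
m(F) = 3 + 1/(-139 + F) (m(F) = 3 + 1/(F - 139) = 3 + 1/(-139 + F))
-26971 + m(S(13)) = -26971 + (-416 + 3*(2*13))/(-139 + 2*13) = -26971 + (-416 + 3*26)/(-139 + 26) = -26971 + (-416 + 78)/(-113) = -26971 - 1/113*(-338) = -26971 + 338/113 = -3047385/113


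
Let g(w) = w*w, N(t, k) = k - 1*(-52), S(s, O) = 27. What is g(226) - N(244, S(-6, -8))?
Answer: 50997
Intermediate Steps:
N(t, k) = 52 + k (N(t, k) = k + 52 = 52 + k)
g(w) = w**2
g(226) - N(244, S(-6, -8)) = 226**2 - (52 + 27) = 51076 - 1*79 = 51076 - 79 = 50997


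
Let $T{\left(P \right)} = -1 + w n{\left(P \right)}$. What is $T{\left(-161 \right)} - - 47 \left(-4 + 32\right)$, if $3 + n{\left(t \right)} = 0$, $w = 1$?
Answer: $1312$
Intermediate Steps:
$n{\left(t \right)} = -3$ ($n{\left(t \right)} = -3 + 0 = -3$)
$T{\left(P \right)} = -4$ ($T{\left(P \right)} = -1 + 1 \left(-3\right) = -1 - 3 = -4$)
$T{\left(-161 \right)} - - 47 \left(-4 + 32\right) = -4 - - 47 \left(-4 + 32\right) = -4 - \left(-47\right) 28 = -4 - -1316 = -4 + 1316 = 1312$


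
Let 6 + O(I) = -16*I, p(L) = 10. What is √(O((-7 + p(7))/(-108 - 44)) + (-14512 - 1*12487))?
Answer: I*√9748691/19 ≈ 164.33*I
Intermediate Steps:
O(I) = -6 - 16*I
√(O((-7 + p(7))/(-108 - 44)) + (-14512 - 1*12487)) = √((-6 - 16*(-7 + 10)/(-108 - 44)) + (-14512 - 1*12487)) = √((-6 - 48/(-152)) + (-14512 - 12487)) = √((-6 - 48*(-1)/152) - 26999) = √((-6 - 16*(-3/152)) - 26999) = √((-6 + 6/19) - 26999) = √(-108/19 - 26999) = √(-513089/19) = I*√9748691/19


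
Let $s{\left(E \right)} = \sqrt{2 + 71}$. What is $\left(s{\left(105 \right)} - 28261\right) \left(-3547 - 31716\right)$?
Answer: $996567643 - 35263 \sqrt{73} \approx 9.9627 \cdot 10^{8}$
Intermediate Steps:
$s{\left(E \right)} = \sqrt{73}$
$\left(s{\left(105 \right)} - 28261\right) \left(-3547 - 31716\right) = \left(\sqrt{73} - 28261\right) \left(-3547 - 31716\right) = \left(-28261 + \sqrt{73}\right) \left(-35263\right) = 996567643 - 35263 \sqrt{73}$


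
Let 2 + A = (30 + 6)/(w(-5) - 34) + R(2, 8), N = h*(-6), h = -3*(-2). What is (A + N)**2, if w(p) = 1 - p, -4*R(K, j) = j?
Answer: 83521/49 ≈ 1704.5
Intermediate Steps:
R(K, j) = -j/4
h = 6
N = -36 (N = 6*(-6) = -36)
A = -37/7 (A = -2 + ((30 + 6)/((1 - 1*(-5)) - 34) - 1/4*8) = -2 + (36/((1 + 5) - 34) - 2) = -2 + (36/(6 - 34) - 2) = -2 + (36/(-28) - 2) = -2 + (36*(-1/28) - 2) = -2 + (-9/7 - 2) = -2 - 23/7 = -37/7 ≈ -5.2857)
(A + N)**2 = (-37/7 - 36)**2 = (-289/7)**2 = 83521/49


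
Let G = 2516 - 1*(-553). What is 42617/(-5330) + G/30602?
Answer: -2251412/285155 ≈ -7.8954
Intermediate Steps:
G = 3069 (G = 2516 + 553 = 3069)
42617/(-5330) + G/30602 = 42617/(-5330) + 3069/30602 = 42617*(-1/5330) + 3069*(1/30602) = -42617/5330 + 279/2782 = -2251412/285155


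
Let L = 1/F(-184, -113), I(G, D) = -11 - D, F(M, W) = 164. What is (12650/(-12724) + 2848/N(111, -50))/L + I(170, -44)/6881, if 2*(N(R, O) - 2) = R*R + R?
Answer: -5983424501697/68051225249 ≈ -87.925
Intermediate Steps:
N(R, O) = 2 + R/2 + R²/2 (N(R, O) = 2 + (R*R + R)/2 = 2 + (R² + R)/2 = 2 + (R + R²)/2 = 2 + (R/2 + R²/2) = 2 + R/2 + R²/2)
L = 1/164 ≈ 0.0060976
(12650/(-12724) + 2848/N(111, -50))/L + I(170, -44)/6881 = (12650/(-12724) + 2848/(2 + (½)*111 + (½)*111²))/(1/164) + (-11 - 1*(-44))/6881 = (12650*(-1/12724) + 2848/(2 + 111/2 + (½)*12321))*164 + (-11 + 44)*(1/6881) = (-6325/6362 + 2848/(2 + 111/2 + 12321/2))*164 + 33*(1/6881) = (-6325/6362 + 2848/6218)*164 + 33/6881 = (-6325/6362 + 2848*(1/6218))*164 + 33/6881 = (-6325/6362 + 1424/3109)*164 + 33/6881 = -10604937/19779458*164 + 33/6881 = -869604834/9889729 + 33/6881 = -5983424501697/68051225249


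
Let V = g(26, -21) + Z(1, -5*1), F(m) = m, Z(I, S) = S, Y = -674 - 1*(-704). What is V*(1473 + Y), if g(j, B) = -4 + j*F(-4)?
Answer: -169839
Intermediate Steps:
Y = 30 (Y = -674 + 704 = 30)
g(j, B) = -4 - 4*j (g(j, B) = -4 + j*(-4) = -4 - 4*j)
V = -113 (V = (-4 - 4*26) - 5*1 = (-4 - 104) - 5 = -108 - 5 = -113)
V*(1473 + Y) = -113*(1473 + 30) = -113*1503 = -169839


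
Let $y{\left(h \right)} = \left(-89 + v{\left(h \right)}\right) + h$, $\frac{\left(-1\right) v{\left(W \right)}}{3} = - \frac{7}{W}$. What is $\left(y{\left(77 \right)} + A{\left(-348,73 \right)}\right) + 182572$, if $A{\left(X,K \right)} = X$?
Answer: $\frac{2004335}{11} \approx 1.8221 \cdot 10^{5}$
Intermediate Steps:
$v{\left(W \right)} = \frac{21}{W}$ ($v{\left(W \right)} = - 3 \left(- \frac{7}{W}\right) = \frac{21}{W}$)
$y{\left(h \right)} = -89 + h + \frac{21}{h}$ ($y{\left(h \right)} = \left(-89 + \frac{21}{h}\right) + h = -89 + h + \frac{21}{h}$)
$\left(y{\left(77 \right)} + A{\left(-348,73 \right)}\right) + 182572 = \left(\left(-89 + 77 + \frac{21}{77}\right) - 348\right) + 182572 = \left(\left(-89 + 77 + 21 \cdot \frac{1}{77}\right) - 348\right) + 182572 = \left(\left(-89 + 77 + \frac{3}{11}\right) - 348\right) + 182572 = \left(- \frac{129}{11} - 348\right) + 182572 = - \frac{3957}{11} + 182572 = \frac{2004335}{11}$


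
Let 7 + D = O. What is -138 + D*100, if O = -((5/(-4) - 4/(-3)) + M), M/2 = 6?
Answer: -6139/3 ≈ -2046.3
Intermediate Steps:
M = 12 (M = 2*6 = 12)
O = -145/12 (O = -((5/(-4) - 4/(-3)) + 12) = -((5*(-1/4) - 4*(-1/3)) + 12) = -((-5/4 + 4/3) + 12) = -(1/12 + 12) = -1*145/12 = -145/12 ≈ -12.083)
D = -229/12 (D = -7 - 145/12 = -229/12 ≈ -19.083)
-138 + D*100 = -138 - 229/12*100 = -138 - 5725/3 = -6139/3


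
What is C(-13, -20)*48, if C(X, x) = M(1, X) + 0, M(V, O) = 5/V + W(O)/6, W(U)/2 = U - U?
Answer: 240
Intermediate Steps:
W(U) = 0 (W(U) = 2*(U - U) = 2*0 = 0)
M(V, O) = 5/V (M(V, O) = 5/V + 0/6 = 5/V + 0*(1/6) = 5/V + 0 = 5/V)
C(X, x) = 5 (C(X, x) = 5/1 + 0 = 5*1 + 0 = 5 + 0 = 5)
C(-13, -20)*48 = 5*48 = 240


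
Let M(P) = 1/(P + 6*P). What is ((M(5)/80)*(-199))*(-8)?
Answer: 199/350 ≈ 0.56857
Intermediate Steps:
M(P) = 1/(7*P)
((M(5)/80)*(-199))*(-8) = ((((1/7)/5)/80)*(-199))*(-8) = ((((1/7)*(1/5))*(1/80))*(-199))*(-8) = (((1/35)*(1/80))*(-199))*(-8) = ((1/2800)*(-199))*(-8) = -199/2800*(-8) = 199/350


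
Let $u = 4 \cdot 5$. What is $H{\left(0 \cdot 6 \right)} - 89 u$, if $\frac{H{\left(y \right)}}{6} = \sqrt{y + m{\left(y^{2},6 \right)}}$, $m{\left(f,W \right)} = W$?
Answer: $-1780 + 6 \sqrt{6} \approx -1765.3$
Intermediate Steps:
$H{\left(y \right)} = 6 \sqrt{6 + y}$ ($H{\left(y \right)} = 6 \sqrt{y + 6} = 6 \sqrt{6 + y}$)
$u = 20$
$H{\left(0 \cdot 6 \right)} - 89 u = 6 \sqrt{6 + 0 \cdot 6} - 1780 = 6 \sqrt{6 + 0} - 1780 = 6 \sqrt{6} - 1780 = -1780 + 6 \sqrt{6}$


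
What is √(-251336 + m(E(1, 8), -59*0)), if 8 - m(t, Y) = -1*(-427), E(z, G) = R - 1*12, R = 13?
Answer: I*√251755 ≈ 501.75*I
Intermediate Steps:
E(z, G) = 1 (E(z, G) = 13 - 1*12 = 13 - 12 = 1)
m(t, Y) = -419 (m(t, Y) = 8 - (-1)*(-427) = 8 - 1*427 = 8 - 427 = -419)
√(-251336 + m(E(1, 8), -59*0)) = √(-251336 - 419) = √(-251755) = I*√251755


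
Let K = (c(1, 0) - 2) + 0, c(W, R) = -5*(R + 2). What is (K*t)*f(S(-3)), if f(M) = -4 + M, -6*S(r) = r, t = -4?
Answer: -168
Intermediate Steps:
S(r) = -r/6
c(W, R) = -10 - 5*R (c(W, R) = -5*(2 + R) = -10 - 5*R)
K = -12 (K = ((-10 - 5*0) - 2) + 0 = ((-10 + 0) - 2) + 0 = (-10 - 2) + 0 = -12 + 0 = -12)
(K*t)*f(S(-3)) = (-12*(-4))*(-4 - 1/6*(-3)) = 48*(-4 + 1/2) = 48*(-7/2) = -168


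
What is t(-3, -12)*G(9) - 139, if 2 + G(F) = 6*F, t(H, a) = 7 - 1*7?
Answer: -139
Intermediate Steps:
t(H, a) = 0 (t(H, a) = 7 - 7 = 0)
G(F) = -2 + 6*F
t(-3, -12)*G(9) - 139 = 0*(-2 + 6*9) - 139 = 0*(-2 + 54) - 139 = 0*52 - 139 = 0 - 139 = -139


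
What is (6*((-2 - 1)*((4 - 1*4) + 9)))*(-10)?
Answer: 1620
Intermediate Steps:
(6*((-2 - 1)*((4 - 1*4) + 9)))*(-10) = (6*(-3*((4 - 4) + 9)))*(-10) = (6*(-3*(0 + 9)))*(-10) = (6*(-3*9))*(-10) = (6*(-27))*(-10) = -162*(-10) = 1620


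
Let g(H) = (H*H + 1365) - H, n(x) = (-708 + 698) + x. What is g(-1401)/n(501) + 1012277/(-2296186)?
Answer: 4512810399455/1127427326 ≈ 4002.8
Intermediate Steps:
n(x) = -10 + x
g(H) = 1365 + H**2 - H (g(H) = (H**2 + 1365) - H = (1365 + H**2) - H = 1365 + H**2 - H)
g(-1401)/n(501) + 1012277/(-2296186) = (1365 + (-1401)**2 - 1*(-1401))/(-10 + 501) + 1012277/(-2296186) = (1365 + 1962801 + 1401)/491 + 1012277*(-1/2296186) = 1965567*(1/491) - 1012277/2296186 = 1965567/491 - 1012277/2296186 = 4512810399455/1127427326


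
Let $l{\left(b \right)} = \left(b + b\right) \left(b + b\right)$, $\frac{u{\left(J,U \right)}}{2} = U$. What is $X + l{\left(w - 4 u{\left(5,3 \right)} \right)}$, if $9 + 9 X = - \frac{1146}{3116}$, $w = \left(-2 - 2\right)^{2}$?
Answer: $\frac{1191679}{4674} \approx 254.96$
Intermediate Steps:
$u{\left(J,U \right)} = 2 U$
$w = 16$ ($w = \left(-4\right)^{2} = 16$)
$X = - \frac{4865}{4674}$ ($X = -1 + \frac{\left(-1146\right) \frac{1}{3116}}{9} = -1 + \frac{1}{9} \left(- \frac{573}{1558}\right) = -1 - \frac{191}{4674} = - \frac{4865}{4674} \approx -1.0409$)
$l{\left(b \right)} = 4 b^{2}$ ($l{\left(b \right)} = 2 b 2 b = 4 b^{2}$)
$X + l{\left(w - 4 u{\left(5,3 \right)} \right)} = - \frac{4865}{4674} + 4 \left(16 - 4 \cdot 2 \cdot 3\right)^{2} = - \frac{4865}{4674} + 4 \left(16 - 24\right)^{2} = - \frac{4865}{4674} + 4 \left(-8\right)^{2} = - \frac{4865}{4674} + 4 \cdot 64 = - \frac{4865}{4674} + 256 = \frac{1191679}{4674}$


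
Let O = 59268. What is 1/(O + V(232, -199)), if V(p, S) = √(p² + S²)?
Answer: 59268/3512602399 - 5*√3737/3512602399 ≈ 1.6786e-5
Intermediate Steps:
V(p, S) = √(S² + p²)
1/(O + V(232, -199)) = 1/(59268 + √((-199)² + 232²)) = 1/(59268 + √(39601 + 53824)) = 1/(59268 + √93425) = 1/(59268 + 5*√3737)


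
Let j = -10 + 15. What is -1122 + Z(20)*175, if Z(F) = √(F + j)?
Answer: -247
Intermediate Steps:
j = 5
Z(F) = √(5 + F) (Z(F) = √(F + 5) = √(5 + F))
-1122 + Z(20)*175 = -1122 + √(5 + 20)*175 = -1122 + √25*175 = -1122 + 5*175 = -1122 + 875 = -247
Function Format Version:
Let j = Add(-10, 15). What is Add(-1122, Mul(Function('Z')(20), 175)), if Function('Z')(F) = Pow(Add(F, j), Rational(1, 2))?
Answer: -247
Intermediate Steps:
j = 5
Function('Z')(F) = Pow(Add(5, F), Rational(1, 2)) (Function('Z')(F) = Pow(Add(F, 5), Rational(1, 2)) = Pow(Add(5, F), Rational(1, 2)))
Add(-1122, Mul(Function('Z')(20), 175)) = Add(-1122, Mul(Pow(Add(5, 20), Rational(1, 2)), 175)) = Add(-1122, Mul(Pow(25, Rational(1, 2)), 175)) = Add(-1122, Mul(5, 175)) = Add(-1122, 875) = -247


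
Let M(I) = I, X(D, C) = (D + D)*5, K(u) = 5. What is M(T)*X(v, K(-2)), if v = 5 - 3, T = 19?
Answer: 380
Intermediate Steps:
v = 2
X(D, C) = 10*D (X(D, C) = (2*D)*5 = 10*D)
M(T)*X(v, K(-2)) = 19*(10*2) = 19*20 = 380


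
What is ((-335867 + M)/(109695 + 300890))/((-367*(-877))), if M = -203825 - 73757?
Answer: -613449/132150477515 ≈ -4.6420e-6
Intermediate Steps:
M = -277582
((-335867 + M)/(109695 + 300890))/((-367*(-877))) = ((-335867 - 277582)/(109695 + 300890))/((-367*(-877))) = -613449/410585/321859 = -613449*1/410585*(1/321859) = -613449/410585*1/321859 = -613449/132150477515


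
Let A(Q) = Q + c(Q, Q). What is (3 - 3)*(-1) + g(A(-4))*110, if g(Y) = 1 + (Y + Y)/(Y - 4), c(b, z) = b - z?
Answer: 220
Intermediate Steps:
A(Q) = Q (A(Q) = Q + (Q - Q) = Q + 0 = Q)
g(Y) = 1 + 2*Y/(-4 + Y) (g(Y) = 1 + (2*Y)/(-4 + Y) = 1 + 2*Y/(-4 + Y))
(3 - 3)*(-1) + g(A(-4))*110 = (3 - 3)*(-1) + ((-4 + 3*(-4))/(-4 - 4))*110 = 0*(-1) + ((-4 - 12)/(-8))*110 = 0 - ⅛*(-16)*110 = 0 + 2*110 = 0 + 220 = 220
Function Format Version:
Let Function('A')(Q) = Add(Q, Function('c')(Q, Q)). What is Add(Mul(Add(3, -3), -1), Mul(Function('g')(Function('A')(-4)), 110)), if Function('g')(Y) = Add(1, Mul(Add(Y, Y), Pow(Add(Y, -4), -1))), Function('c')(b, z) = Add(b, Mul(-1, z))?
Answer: 220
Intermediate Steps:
Function('A')(Q) = Q (Function('A')(Q) = Add(Q, Add(Q, Mul(-1, Q))) = Add(Q, 0) = Q)
Function('g')(Y) = Add(1, Mul(2, Y, Pow(Add(-4, Y), -1))) (Function('g')(Y) = Add(1, Mul(Mul(2, Y), Pow(Add(-4, Y), -1))) = Add(1, Mul(2, Y, Pow(Add(-4, Y), -1))))
Add(Mul(Add(3, -3), -1), Mul(Function('g')(Function('A')(-4)), 110)) = Add(Mul(Add(3, -3), -1), Mul(Mul(Pow(Add(-4, -4), -1), Add(-4, Mul(3, -4))), 110)) = Add(Mul(0, -1), Mul(Mul(Pow(-8, -1), Add(-4, -12)), 110)) = Add(0, Mul(Mul(Rational(-1, 8), -16), 110)) = Add(0, Mul(2, 110)) = Add(0, 220) = 220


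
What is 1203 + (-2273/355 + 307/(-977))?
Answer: 414912799/346835 ≈ 1196.3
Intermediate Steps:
1203 + (-2273/355 + 307/(-977)) = 1203 + (-2273*1/355 + 307*(-1/977)) = 1203 + (-2273/355 - 307/977) = 1203 - 2329706/346835 = 414912799/346835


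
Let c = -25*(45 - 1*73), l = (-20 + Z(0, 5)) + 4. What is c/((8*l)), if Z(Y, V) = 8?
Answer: -175/16 ≈ -10.938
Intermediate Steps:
l = -8 (l = (-20 + 8) + 4 = -12 + 4 = -8)
c = 700 (c = -25*(45 - 73) = -25*(-28) = 700)
c/((8*l)) = 700/((8*(-8))) = 700/(-64) = 700*(-1/64) = -175/16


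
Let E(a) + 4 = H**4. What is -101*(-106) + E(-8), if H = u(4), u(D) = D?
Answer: 10958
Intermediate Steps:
H = 4
E(a) = 252 (E(a) = -4 + 4**4 = -4 + 256 = 252)
-101*(-106) + E(-8) = -101*(-106) + 252 = 10706 + 252 = 10958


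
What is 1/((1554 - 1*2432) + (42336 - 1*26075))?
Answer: 1/15383 ≈ 6.5007e-5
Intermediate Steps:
1/((1554 - 1*2432) + (42336 - 1*26075)) = 1/((1554 - 2432) + (42336 - 26075)) = 1/(-878 + 16261) = 1/15383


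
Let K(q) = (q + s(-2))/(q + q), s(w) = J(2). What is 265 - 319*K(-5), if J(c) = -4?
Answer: -221/10 ≈ -22.100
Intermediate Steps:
s(w) = -4
K(q) = (-4 + q)/(2*q) (K(q) = (q - 4)/(q + q) = (-4 + q)/((2*q)) = (-4 + q)*(1/(2*q)) = (-4 + q)/(2*q))
265 - 319*K(-5) = 265 - 319*(-4 - 5)/(2*(-5)) = 265 - 319*(-1)*(-9)/(2*5) = 265 - 319*9/10 = 265 - 2871/10 = -221/10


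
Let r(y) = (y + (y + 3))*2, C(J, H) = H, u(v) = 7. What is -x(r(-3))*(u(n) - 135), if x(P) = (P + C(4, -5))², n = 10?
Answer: 15488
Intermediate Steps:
r(y) = 6 + 4*y (r(y) = (y + (3 + y))*2 = (3 + 2*y)*2 = 6 + 4*y)
x(P) = (-5 + P)² (x(P) = (P - 5)² = (-5 + P)²)
-x(r(-3))*(u(n) - 135) = -(-5 + (6 + 4*(-3)))²*(7 - 135) = -(-5 + (6 - 12))²*(-128) = -(-5 - 6)²*(-128) = -(-11)²*(-128) = -121*(-128) = -1*(-15488) = 15488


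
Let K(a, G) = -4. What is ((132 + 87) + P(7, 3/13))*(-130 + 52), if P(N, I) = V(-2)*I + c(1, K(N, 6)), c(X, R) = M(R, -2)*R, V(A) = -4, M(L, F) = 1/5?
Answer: -84738/5 ≈ -16948.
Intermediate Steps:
M(L, F) = ⅕
c(X, R) = R/5
P(N, I) = -⅘ - 4*I (P(N, I) = -4*I + (⅕)*(-4) = -4*I - ⅘ = -⅘ - 4*I)
((132 + 87) + P(7, 3/13))*(-130 + 52) = ((132 + 87) + (-⅘ - 12/13))*(-130 + 52) = (219 + (-⅘ - 12/13))*(-78) = (219 - 112/65)*(-78) = (14123/65)*(-78) = -84738/5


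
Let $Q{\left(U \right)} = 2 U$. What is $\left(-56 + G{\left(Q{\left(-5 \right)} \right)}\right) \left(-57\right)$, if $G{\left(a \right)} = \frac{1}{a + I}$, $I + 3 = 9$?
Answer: $\frac{12825}{4} \approx 3206.3$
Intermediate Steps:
$I = 6$ ($I = -3 + 9 = 6$)
$G{\left(a \right)} = \frac{1}{6 + a}$ ($G{\left(a \right)} = \frac{1}{a + 6} = \frac{1}{6 + a}$)
$\left(-56 + G{\left(Q{\left(-5 \right)} \right)}\right) \left(-57\right) = \left(-56 + \frac{1}{6 + 2 \left(-5\right)}\right) \left(-57\right) = \left(-56 + \frac{1}{6 - 10}\right) \left(-57\right) = \left(-56 + \frac{1}{-4}\right) \left(-57\right) = \left(-56 - \frac{1}{4}\right) \left(-57\right) = \left(- \frac{225}{4}\right) \left(-57\right) = \frac{12825}{4}$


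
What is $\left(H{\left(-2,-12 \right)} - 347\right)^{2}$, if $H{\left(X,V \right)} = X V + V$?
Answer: $112225$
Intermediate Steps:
$H{\left(X,V \right)} = V + V X$ ($H{\left(X,V \right)} = V X + V = V + V X$)
$\left(H{\left(-2,-12 \right)} - 347\right)^{2} = \left(- 12 \left(1 - 2\right) - 347\right)^{2} = \left(\left(-12\right) \left(-1\right) - 347\right)^{2} = \left(12 - 347\right)^{2} = \left(-335\right)^{2} = 112225$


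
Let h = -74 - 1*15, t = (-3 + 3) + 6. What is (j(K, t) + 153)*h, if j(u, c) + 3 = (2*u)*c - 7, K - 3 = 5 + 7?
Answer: -28747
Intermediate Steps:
t = 6 (t = 0 + 6 = 6)
K = 15 (K = 3 + (5 + 7) = 3 + 12 = 15)
h = -89 (h = -74 - 15 = -89)
j(u, c) = -10 + 2*c*u (j(u, c) = -3 + ((2*u)*c - 7) = -3 + (2*c*u - 7) = -3 + (-7 + 2*c*u) = -10 + 2*c*u)
(j(K, t) + 153)*h = ((-10 + 2*6*15) + 153)*(-89) = ((-10 + 180) + 153)*(-89) = (170 + 153)*(-89) = 323*(-89) = -28747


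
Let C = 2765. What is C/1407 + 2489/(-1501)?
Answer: 4874/15879 ≈ 0.30695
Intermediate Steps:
C/1407 + 2489/(-1501) = 2765/1407 + 2489/(-1501) = 2765*(1/1407) + 2489*(-1/1501) = 395/201 - 131/79 = 4874/15879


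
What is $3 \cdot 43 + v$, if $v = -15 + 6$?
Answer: $120$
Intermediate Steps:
$v = -9$
$3 \cdot 43 + v = 3 \cdot 43 - 9 = 129 - 9 = 120$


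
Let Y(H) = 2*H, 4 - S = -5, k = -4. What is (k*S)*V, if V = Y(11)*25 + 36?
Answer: -21096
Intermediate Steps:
S = 9 (S = 4 - 1*(-5) = 4 + 5 = 9)
V = 586 (V = (2*11)*25 + 36 = 22*25 + 36 = 550 + 36 = 586)
(k*S)*V = -4*9*586 = -36*586 = -21096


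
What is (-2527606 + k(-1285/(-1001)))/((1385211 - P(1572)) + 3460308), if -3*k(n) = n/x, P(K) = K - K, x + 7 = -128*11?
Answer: -2148083431237/4117959476631 ≈ -0.52164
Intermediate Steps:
x = -1415 (x = -7 - 128*11 = -7 - 1408 = -1415)
P(K) = 0
k(n) = n/4245 (k(n) = -n/(3*(-1415)) = -n*(-1)/(3*1415) = -(-1)*n/4245 = n/4245)
(-2527606 + k(-1285/(-1001)))/((1385211 - P(1572)) + 3460308) = (-2527606 + (-1285/(-1001))/4245)/((1385211 - 1*0) + 3460308) = (-2527606 + (-1285*(-1/1001))/4245)/((1385211 + 0) + 3460308) = (-2527606 + (1/4245)*(1285/1001))/(1385211 + 3460308) = (-2527606 + 257/849849)/4845519 = -2148083431237/849849*1/4845519 = -2148083431237/4117959476631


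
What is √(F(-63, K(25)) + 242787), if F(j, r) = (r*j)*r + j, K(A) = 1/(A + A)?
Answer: √606809937/50 ≈ 492.67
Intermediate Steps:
K(A) = 1/(2*A)
F(j, r) = j + j*r² (F(j, r) = (j*r)*r + j = j*r² + j = j + j*r²)
√(F(-63, K(25)) + 242787) = √(-63*(1 + ((½)/25)²) + 242787) = √(-63*(1 + ((½)*(1/25))²) + 242787) = √(-63*(1 + (1/50)²) + 242787) = √(-63*(1 + 1/2500) + 242787) = √(-63*2501/2500 + 242787) = √(-157563/2500 + 242787) = √(606809937/2500) = √606809937/50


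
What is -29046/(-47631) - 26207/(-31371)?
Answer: 719822561/498077367 ≈ 1.4452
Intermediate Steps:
-29046/(-47631) - 26207/(-31371) = -29046*(-1/47631) - 26207*(-1/31371) = 9682/15877 + 26207/31371 = 719822561/498077367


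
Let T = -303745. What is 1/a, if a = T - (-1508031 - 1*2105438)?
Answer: 1/3309724 ≈ 3.0214e-7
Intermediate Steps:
a = 3309724 (a = -303745 - (-1508031 - 1*2105438) = -303745 - (-1508031 - 2105438) = -303745 - 1*(-3613469) = -303745 + 3613469 = 3309724)
1/a = 1/3309724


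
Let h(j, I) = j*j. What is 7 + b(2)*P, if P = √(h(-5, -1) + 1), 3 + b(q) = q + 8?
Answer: 7 + 7*√26 ≈ 42.693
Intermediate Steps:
b(q) = 5 + q (b(q) = -3 + (q + 8) = -3 + (8 + q) = 5 + q)
h(j, I) = j²
P = √26 (P = √((-5)² + 1) = √(25 + 1) = √26 ≈ 5.0990)
7 + b(2)*P = 7 + (5 + 2)*√26 = 7 + 7*√26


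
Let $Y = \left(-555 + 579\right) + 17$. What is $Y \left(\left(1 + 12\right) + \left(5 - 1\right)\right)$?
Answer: $697$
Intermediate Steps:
$Y = 41$ ($Y = 24 + 17 = 41$)
$Y \left(\left(1 + 12\right) + \left(5 - 1\right)\right) = 41 \left(\left(1 + 12\right) + \left(5 - 1\right)\right) = 41 \left(13 + \left(5 - 1\right)\right) = 41 \left(13 + 4\right) = 41 \cdot 17 = 697$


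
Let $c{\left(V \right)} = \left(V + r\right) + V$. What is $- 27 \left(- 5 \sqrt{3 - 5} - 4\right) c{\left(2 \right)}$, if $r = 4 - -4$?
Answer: $1296 + 1620 i \sqrt{2} \approx 1296.0 + 2291.0 i$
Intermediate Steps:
$r = 8$ ($r = 4 + 4 = 8$)
$c{\left(V \right)} = 8 + 2 V$ ($c{\left(V \right)} = \left(V + 8\right) + V = \left(8 + V\right) + V = 8 + 2 V$)
$- 27 \left(- 5 \sqrt{3 - 5} - 4\right) c{\left(2 \right)} = - 27 \left(- 5 \sqrt{3 - 5} - 4\right) \left(8 + 2 \cdot 2\right) = - 27 \left(- 5 \sqrt{-2} - 4\right) \left(8 + 4\right) = - 27 \left(- 5 i \sqrt{2} - 4\right) 12 = - 27 \left(-4 - 5 i \sqrt{2}\right) 12 = \left(108 + 135 i \sqrt{2}\right) 12 = 1296 + 1620 i \sqrt{2}$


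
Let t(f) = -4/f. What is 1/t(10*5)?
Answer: -25/2 ≈ -12.500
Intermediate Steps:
1/t(10*5) = 1/(-4/(10*5)) = 1/(-4/50) = 1/(-4*1/50) = 1/(-2/25) = -25/2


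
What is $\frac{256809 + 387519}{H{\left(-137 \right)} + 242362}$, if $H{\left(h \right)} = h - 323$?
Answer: $\frac{35796}{13439} \approx 2.6636$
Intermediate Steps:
$H{\left(h \right)} = -323 + h$
$\frac{256809 + 387519}{H{\left(-137 \right)} + 242362} = \frac{256809 + 387519}{\left(-323 - 137\right) + 242362} = \frac{644328}{-460 + 242362} = \frac{644328}{241902} = 644328 \cdot \frac{1}{241902} = \frac{35796}{13439}$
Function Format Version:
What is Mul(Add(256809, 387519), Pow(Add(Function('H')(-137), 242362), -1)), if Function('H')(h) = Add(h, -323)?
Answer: Rational(35796, 13439) ≈ 2.6636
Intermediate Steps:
Function('H')(h) = Add(-323, h)
Mul(Add(256809, 387519), Pow(Add(Function('H')(-137), 242362), -1)) = Mul(Add(256809, 387519), Pow(Add(Add(-323, -137), 242362), -1)) = Mul(644328, Pow(Add(-460, 242362), -1)) = Mul(644328, Pow(241902, -1)) = Mul(644328, Rational(1, 241902)) = Rational(35796, 13439)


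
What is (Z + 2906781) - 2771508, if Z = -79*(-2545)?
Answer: 336328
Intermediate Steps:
Z = 201055
(Z + 2906781) - 2771508 = (201055 + 2906781) - 2771508 = 3107836 - 2771508 = 336328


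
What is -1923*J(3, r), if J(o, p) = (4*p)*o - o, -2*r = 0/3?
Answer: 5769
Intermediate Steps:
r = 0 (r = -0/3 = -½*0 = 0)
J(o, p) = -o + 4*o*p (J(o, p) = 4*o*p - o = -o + 4*o*p)
-1923*J(3, r) = -5769*(-1 + 4*0) = -5769*(-1 + 0) = -5769*(-1) = -1923*(-3) = 5769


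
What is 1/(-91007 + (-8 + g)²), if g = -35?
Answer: -1/89158 ≈ -1.1216e-5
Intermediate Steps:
1/(-91007 + (-8 + g)²) = 1/(-91007 + (-8 - 35)²) = 1/(-91007 + (-43)²) = 1/(-91007 + 1849) = 1/(-89158) = -1/89158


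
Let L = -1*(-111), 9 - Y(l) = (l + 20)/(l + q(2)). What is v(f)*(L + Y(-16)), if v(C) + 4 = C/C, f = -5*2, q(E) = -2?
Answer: -1082/3 ≈ -360.67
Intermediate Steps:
Y(l) = 9 - (20 + l)/(-2 + l) (Y(l) = 9 - (l + 20)/(l - 2) = 9 - (20 + l)/(-2 + l))
f = -10
v(C) = -3 (v(C) = -4 + C/C = -4 + 1 = -3)
L = 111
v(f)*(L + Y(-16)) = -3*(111 + 2*(-19 + 4*(-16))/(-2 - 16)) = -3*(111 + 2*(-19 - 64)/(-18)) = -3*(111 + 2*(-1/18)*(-83)) = -3*(111 + 83/9) = -3*1082/9 = -1082/3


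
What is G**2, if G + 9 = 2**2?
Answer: 25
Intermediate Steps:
G = -5 (G = -9 + 2**2 = -9 + 4 = -5)
G**2 = (-5)**2 = 25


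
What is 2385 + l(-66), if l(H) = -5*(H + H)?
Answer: 3045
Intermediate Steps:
l(H) = -10*H
2385 + l(-66) = 2385 - 10*(-66) = 2385 + 660 = 3045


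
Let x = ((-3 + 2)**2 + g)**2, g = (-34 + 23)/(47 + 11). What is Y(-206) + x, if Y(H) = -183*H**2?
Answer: -26124108623/3364 ≈ -7.7658e+6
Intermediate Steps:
g = -11/58 ≈ -0.18966
x = 2209/3364 (x = ((-3 + 2)**2 - 11/58)**2 = ((-1)**2 - 11/58)**2 = (1 - 11/58)**2 = (47/58)**2 = 2209/3364 ≈ 0.65666)
Y(-206) + x = -183*(-206)**2 + 2209/3364 = -183*42436 + 2209/3364 = -7765788 + 2209/3364 = -26124108623/3364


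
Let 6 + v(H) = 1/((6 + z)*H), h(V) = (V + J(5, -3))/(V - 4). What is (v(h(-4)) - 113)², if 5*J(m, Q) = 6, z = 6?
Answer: 6220036/441 ≈ 14104.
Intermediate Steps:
J(m, Q) = 6/5 (J(m, Q) = (⅕)*6 = 6/5)
h(V) = (6/5 + V)/(-4 + V) (h(V) = (V + 6/5)/(V - 4) = (6/5 + V)/(-4 + V))
v(H) = -6 + 1/(12*H) (v(H) = -6 + 1/((6 + 6)*H) = -6 + 1/(12*H))
(v(h(-4)) - 113)² = ((-6 + 1/(12*(((6/5 - 4)/(-4 - 4))))) - 113)² = ((-6 + 1/(12*((-14/5/(-8))))) - 113)² = ((-6 + 1/(12*((-⅛*(-14/5))))) - 113)² = ((-6 + 1/(12*(7/20))) - 113)² = ((-6 + (1/12)*(20/7)) - 113)² = ((-6 + 5/21) - 113)² = (-121/21 - 113)² = (-2494/21)² = 6220036/441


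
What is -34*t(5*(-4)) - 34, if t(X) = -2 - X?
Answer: -646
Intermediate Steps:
-34*t(5*(-4)) - 34 = -34*(-2 - 5*(-4)) - 34 = -34*(-2 - 1*(-20)) - 34 = -34*(-2 + 20) - 34 = -34*18 - 34 = -612 - 34 = -646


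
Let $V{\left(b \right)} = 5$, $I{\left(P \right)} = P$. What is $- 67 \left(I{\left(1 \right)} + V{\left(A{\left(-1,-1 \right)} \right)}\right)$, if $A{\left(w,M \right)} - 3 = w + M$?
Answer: $-402$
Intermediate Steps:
$A{\left(w,M \right)} = 3 + M + w$ ($A{\left(w,M \right)} = 3 + \left(w + M\right) = 3 + \left(M + w\right) = 3 + M + w$)
$- 67 \left(I{\left(1 \right)} + V{\left(A{\left(-1,-1 \right)} \right)}\right) = - 67 \left(1 + 5\right) = \left(-67\right) 6 = -402$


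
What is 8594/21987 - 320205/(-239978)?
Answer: 9102718267/5276396286 ≈ 1.7252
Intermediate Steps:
8594/21987 - 320205/(-239978) = 8594*(1/21987) - 320205*(-1/239978) = 8594/21987 + 320205/239978 = 9102718267/5276396286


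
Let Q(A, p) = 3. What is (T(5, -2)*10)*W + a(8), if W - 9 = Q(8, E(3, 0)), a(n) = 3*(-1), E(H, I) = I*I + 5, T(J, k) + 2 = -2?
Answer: -483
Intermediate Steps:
T(J, k) = -4 (T(J, k) = -2 - 2 = -4)
E(H, I) = 5 + I² (E(H, I) = I² + 5 = 5 + I²)
a(n) = -3
W = 12 (W = 9 + 3 = 12)
(T(5, -2)*10)*W + a(8) = -4*10*12 - 3 = -40*12 - 3 = -480 - 3 = -483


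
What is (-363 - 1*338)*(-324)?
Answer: 227124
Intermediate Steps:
(-363 - 1*338)*(-324) = (-363 - 338)*(-324) = -701*(-324) = 227124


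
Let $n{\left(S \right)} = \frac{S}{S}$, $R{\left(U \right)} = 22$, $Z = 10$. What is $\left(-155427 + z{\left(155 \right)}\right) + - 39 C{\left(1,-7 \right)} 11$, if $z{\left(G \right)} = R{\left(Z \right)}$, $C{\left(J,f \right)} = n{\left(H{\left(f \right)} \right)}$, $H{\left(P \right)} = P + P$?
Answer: $-155834$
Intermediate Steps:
$H{\left(P \right)} = 2 P$
$n{\left(S \right)} = 1$
$C{\left(J,f \right)} = 1$
$z{\left(G \right)} = 22$
$\left(-155427 + z{\left(155 \right)}\right) + - 39 C{\left(1,-7 \right)} 11 = \left(-155427 + 22\right) + \left(-39\right) 1 \cdot 11 = -155405 - 429 = -155834$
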